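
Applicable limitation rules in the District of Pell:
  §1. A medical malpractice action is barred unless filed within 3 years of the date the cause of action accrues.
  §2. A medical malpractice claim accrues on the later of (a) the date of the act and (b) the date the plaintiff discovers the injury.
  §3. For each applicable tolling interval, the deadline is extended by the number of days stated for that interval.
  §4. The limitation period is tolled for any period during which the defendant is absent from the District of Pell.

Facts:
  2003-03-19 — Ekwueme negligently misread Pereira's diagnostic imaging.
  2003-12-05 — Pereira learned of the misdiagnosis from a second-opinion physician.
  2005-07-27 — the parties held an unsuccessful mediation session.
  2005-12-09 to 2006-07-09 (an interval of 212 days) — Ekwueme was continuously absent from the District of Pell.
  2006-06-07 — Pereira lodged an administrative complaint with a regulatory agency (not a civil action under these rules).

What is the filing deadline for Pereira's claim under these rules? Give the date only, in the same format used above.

2007-07-05

Taking the later of the act (2003-03-19) and discovery (2003-12-05), the claim accrued on 2003-12-05.
The untolled deadline — 3 years after 2003-12-05 — is 2006-12-05.
The defendant's absence from the jurisdiction from 2005-12-09 to 2006-07-09 tolled the period for 212 days, extending the deadline to 2007-07-05.
Nothing else in the chronology tolls or restarts the period.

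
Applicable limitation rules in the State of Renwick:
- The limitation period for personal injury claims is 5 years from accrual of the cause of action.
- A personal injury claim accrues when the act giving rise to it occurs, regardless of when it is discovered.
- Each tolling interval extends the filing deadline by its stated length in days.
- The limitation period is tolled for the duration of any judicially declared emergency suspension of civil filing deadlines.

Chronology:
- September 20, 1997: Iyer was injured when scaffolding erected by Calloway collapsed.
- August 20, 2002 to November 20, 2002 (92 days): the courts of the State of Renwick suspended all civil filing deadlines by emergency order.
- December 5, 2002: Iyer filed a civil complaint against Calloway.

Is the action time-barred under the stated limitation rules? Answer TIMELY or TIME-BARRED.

TIMELY

The cause of action accrued on September 20, 1997, the date of the act.
Adding the 5 years base period to September 20, 1997 gives a deadline of September 20, 2002, before any tolling.
The emergency suspension of filing deadlines from August 20, 2002 to November 20, 2002 tolled the period for 92 days, extending the deadline to December 21, 2002.
The December 5, 2002 filing precedes the December 21, 2002 deadline; the claim is timely.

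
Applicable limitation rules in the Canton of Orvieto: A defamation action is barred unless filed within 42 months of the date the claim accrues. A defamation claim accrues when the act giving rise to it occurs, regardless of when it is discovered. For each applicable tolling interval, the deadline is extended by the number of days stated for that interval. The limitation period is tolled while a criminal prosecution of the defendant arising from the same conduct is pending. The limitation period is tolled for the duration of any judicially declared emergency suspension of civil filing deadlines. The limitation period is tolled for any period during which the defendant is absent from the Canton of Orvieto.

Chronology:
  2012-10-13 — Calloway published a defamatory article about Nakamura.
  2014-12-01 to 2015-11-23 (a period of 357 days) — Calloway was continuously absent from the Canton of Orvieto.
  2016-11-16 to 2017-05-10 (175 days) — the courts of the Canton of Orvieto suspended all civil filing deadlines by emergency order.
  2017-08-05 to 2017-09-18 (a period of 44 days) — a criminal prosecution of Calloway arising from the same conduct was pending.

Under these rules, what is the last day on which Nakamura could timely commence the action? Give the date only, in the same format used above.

The claim accrued on 2012-10-13, when the wrongful act occurred.
42 months from 2012-10-13 is 2016-04-13.
Because the defendant's absence from the jurisdiction ran from 2014-12-01 to 2015-11-23, the deadline is extended by 357 days to 2017-04-05.
Because the emergency suspension of filing deadlines ran from 2016-11-16 to 2017-05-10, the deadline is extended by 175 days to 2017-09-27.
The pending criminal prosecution from 2017-08-05 to 2017-09-18 tolled the period for 44 days, extending the deadline to 2017-11-10.

2017-11-10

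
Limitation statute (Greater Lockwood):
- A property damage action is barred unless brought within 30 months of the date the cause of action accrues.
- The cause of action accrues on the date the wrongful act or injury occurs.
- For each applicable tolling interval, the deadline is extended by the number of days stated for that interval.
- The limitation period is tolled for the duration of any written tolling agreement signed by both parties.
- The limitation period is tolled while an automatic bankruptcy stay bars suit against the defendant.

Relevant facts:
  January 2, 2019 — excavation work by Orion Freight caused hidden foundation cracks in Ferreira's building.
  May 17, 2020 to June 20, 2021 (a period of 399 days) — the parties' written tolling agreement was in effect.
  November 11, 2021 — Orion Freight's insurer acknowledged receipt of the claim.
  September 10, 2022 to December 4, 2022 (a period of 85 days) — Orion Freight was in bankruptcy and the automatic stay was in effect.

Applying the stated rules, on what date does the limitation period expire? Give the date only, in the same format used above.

The limitation period began to run on January 2, 2019.
Adding the 30 months base period to January 2, 2019 gives a deadline of July 2, 2021, before any tolling.
Because the written tolling agreement ran from May 17, 2020 to June 20, 2021, the deadline is extended by 399 days to August 5, 2022.
The automatic bankruptcy stay starting September 10, 2022 came too late — the period had run on August 5, 2022 — and so does not extend the deadline.
The other events in the timeline have no effect on the limitation period under the stated rules.

August 5, 2022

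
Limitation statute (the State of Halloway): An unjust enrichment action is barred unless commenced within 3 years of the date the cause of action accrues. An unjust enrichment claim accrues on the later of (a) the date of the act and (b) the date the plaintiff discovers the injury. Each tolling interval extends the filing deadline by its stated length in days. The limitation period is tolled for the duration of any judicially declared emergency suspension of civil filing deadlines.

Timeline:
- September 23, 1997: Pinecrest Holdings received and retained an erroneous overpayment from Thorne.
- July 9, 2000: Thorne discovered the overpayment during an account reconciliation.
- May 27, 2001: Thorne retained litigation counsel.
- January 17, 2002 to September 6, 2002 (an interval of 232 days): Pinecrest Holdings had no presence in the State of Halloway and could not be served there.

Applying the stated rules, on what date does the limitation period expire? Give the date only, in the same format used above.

The claim accrued on July 9, 2000 — the later of the September 23, 1997 act and the July 9, 2000 discovery.
Adding the 3 years base period to July 9, 2000 gives a deadline of July 9, 2003, before any tolling.
No stated provision tolls the period for the defendant's absence, so the interval from January 17, 2002 to September 6, 2002 has no effect on the deadline.
The other events in the timeline have no effect on the limitation period under the stated rules.

July 9, 2003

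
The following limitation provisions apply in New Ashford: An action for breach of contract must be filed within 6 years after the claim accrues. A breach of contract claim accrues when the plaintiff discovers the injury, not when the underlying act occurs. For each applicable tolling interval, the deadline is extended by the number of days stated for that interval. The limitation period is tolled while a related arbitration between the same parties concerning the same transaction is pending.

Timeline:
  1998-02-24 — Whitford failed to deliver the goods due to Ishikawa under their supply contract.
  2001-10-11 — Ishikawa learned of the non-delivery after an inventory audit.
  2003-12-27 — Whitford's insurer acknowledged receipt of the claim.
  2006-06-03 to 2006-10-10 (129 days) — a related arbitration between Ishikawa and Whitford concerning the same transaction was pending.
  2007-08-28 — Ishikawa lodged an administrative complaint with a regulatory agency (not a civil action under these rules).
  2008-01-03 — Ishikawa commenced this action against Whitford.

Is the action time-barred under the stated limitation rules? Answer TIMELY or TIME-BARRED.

Accrual is tied to discovery, so the period began on 2001-10-11 rather than on 1998-02-24 when the act occurred.
The untolled deadline — 6 years after 2001-10-11 — is 2007-10-11.
Because the pending related arbitration ran from 2006-06-03 to 2006-10-10, the deadline is extended by 129 days to 2008-02-17.
The other events in the timeline have no effect on the limitation period under the stated rules.
Ishikawa filed on 2008-01-03, before the 2008-02-17 deadline, so the action is timely.

TIMELY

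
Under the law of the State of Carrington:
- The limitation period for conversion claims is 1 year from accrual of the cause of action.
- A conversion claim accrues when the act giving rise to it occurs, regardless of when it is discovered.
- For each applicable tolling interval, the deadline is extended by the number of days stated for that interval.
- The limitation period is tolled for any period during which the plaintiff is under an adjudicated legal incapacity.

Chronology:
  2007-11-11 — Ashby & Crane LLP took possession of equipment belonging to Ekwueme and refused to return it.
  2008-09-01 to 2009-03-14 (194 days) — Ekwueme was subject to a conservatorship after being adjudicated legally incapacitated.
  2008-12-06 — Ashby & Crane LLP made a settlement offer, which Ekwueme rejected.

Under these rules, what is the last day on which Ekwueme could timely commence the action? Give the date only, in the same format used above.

2009-05-24

The claim accrued on 2007-11-11, when the wrongful act occurred.
Adding the 1 year base period to 2007-11-11 gives a deadline of 2008-11-11, before any tolling.
The plaintiff's legal incapacity from 2008-09-01 to 2009-03-14 tolled the period for 194 days, extending the deadline to 2009-05-24.
Nothing else in the chronology tolls or restarts the period.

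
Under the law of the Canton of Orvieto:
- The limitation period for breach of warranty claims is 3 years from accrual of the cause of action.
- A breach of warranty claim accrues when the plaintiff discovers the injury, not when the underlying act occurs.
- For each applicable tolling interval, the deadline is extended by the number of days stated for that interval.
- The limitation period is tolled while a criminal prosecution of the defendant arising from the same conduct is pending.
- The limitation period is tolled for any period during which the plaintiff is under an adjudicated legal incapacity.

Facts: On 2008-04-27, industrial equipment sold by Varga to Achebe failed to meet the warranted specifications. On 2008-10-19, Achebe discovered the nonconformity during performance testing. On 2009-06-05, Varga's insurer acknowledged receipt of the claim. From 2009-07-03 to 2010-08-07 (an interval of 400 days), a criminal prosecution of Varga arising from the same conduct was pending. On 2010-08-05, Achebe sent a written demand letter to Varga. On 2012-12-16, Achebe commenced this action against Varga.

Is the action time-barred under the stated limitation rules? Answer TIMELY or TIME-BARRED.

Under the discovery rule, the claim accrued on 2008-10-19, when Achebe discovered the injury — not on the 2008-04-27 date of the underlying act.
Adding the 3 years base period to 2008-10-19 gives a deadline of 2011-10-19, before any tolling.
The period was tolled for 400 days by the pending criminal prosecution (2009-07-03 to 2010-08-07), pushing the deadline to 2012-11-22.
Nothing else in the chronology tolls or restarts the period.
Filing on 2012-12-16 missed the 2012-11-22 deadline — the action is time-barred.

TIME-BARRED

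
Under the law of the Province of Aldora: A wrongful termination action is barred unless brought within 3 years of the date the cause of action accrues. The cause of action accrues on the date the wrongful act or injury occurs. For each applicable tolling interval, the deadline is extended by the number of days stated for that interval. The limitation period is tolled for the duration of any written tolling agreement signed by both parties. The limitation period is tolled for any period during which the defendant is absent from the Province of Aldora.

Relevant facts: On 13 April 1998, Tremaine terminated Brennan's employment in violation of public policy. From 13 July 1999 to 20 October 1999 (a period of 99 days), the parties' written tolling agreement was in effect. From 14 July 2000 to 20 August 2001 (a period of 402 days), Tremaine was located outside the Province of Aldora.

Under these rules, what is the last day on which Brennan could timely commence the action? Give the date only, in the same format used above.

The claim accrued on 13 April 1998, when the wrongful act occurred.
Adding the 3 years base period to 13 April 1998 gives a deadline of 13 April 2001, before any tolling.
The written tolling agreement from 13 July 1999 to 20 October 1999 tolled the period for 99 days, extending the deadline to 21 July 2001.
The defendant's absence from the jurisdiction from 14 July 2000 to 20 August 2001 tolled the period for 402 days, extending the deadline to 27 August 2002.

27 August 2002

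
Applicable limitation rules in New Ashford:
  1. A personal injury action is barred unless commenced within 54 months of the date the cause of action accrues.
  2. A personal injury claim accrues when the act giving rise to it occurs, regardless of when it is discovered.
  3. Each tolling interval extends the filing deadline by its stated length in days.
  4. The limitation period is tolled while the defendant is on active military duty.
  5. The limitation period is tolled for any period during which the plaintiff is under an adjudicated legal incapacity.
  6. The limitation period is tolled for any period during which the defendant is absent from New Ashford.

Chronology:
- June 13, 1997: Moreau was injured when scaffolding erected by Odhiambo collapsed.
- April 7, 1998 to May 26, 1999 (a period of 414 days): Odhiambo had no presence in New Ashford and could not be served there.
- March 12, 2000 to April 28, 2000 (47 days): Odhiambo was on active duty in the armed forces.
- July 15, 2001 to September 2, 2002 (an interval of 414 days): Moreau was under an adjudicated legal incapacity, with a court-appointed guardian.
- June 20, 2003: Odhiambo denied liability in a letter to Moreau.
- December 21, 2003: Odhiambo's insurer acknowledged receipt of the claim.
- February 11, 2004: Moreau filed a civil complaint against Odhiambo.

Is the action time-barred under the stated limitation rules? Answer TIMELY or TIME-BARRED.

TIMELY

The limitation period began to run on June 13, 1997.
The untolled deadline — 54 months after June 13, 1997 — is December 13, 2001.
The defendant's absence from the jurisdiction from April 7, 1998 to May 26, 1999 tolled the period for 414 days, extending the deadline to January 31, 2003.
Because the defendant's active military service ran from March 12, 2000 to April 28, 2000, the deadline is extended by 47 days to March 19, 2003.
Because the plaintiff's legal incapacity ran from July 15, 2001 to September 2, 2002, the deadline is extended by 414 days to May 6, 2004.
Nothing else in the chronology tolls or restarts the period.
Moreau filed on February 11, 2004, before the May 6, 2004 deadline, so the action is timely.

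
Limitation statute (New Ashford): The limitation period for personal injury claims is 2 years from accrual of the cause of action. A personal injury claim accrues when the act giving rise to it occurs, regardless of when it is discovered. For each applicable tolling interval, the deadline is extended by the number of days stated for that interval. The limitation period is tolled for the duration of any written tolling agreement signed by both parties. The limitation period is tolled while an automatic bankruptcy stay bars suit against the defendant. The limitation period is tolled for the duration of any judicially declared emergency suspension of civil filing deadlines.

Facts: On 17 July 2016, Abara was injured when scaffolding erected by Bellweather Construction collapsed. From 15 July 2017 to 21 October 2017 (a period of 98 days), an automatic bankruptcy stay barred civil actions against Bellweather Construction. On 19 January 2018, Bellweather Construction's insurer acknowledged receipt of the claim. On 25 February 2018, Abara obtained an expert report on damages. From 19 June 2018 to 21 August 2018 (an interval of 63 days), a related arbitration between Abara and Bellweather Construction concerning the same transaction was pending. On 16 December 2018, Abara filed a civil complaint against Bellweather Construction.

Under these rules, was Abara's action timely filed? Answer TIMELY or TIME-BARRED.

The limitation period began to run on 17 July 2016.
The untolled deadline — 2 years after 17 July 2016 — is 17 July 2018.
Because the automatic bankruptcy stay ran from 15 July 2017 to 21 October 2017, the deadline is extended by 98 days to 23 October 2018.
Although a pending arbitration ran from 19 June 2018 to 21 August 2018, the stated rules do not make that a tolling event, so it is disregarded.
The other events in the timeline have no effect on the limitation period under the stated rules.
Filing on 16 December 2018 missed the 23 October 2018 deadline — the action is time-barred.

TIME-BARRED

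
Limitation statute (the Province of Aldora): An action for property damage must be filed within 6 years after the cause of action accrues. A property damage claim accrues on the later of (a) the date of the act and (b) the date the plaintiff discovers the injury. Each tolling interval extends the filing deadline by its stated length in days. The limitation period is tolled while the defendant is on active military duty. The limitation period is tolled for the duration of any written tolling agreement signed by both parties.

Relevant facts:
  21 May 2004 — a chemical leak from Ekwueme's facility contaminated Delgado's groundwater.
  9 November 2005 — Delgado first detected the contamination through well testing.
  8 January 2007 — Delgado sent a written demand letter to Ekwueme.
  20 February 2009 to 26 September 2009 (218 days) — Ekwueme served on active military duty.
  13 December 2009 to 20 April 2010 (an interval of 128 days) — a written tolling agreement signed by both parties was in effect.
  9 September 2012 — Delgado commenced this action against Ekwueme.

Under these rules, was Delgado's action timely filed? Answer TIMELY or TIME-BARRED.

The claim accrued on 9 November 2005 — the later of the 21 May 2004 act and the 9 November 2005 discovery.
6 years from 9 November 2005 is 9 November 2011.
The period was tolled for 218 days by the defendant's active military service (20 February 2009 to 26 September 2009), pushing the deadline to 14 June 2012.
Because the written tolling agreement ran from 13 December 2009 to 20 April 2010, the deadline is extended by 128 days to 20 October 2012.
The other events in the timeline have no effect on the limitation period under the stated rules.
Delgado filed on 9 September 2012, before the 20 October 2012 deadline, so the action is timely.

TIMELY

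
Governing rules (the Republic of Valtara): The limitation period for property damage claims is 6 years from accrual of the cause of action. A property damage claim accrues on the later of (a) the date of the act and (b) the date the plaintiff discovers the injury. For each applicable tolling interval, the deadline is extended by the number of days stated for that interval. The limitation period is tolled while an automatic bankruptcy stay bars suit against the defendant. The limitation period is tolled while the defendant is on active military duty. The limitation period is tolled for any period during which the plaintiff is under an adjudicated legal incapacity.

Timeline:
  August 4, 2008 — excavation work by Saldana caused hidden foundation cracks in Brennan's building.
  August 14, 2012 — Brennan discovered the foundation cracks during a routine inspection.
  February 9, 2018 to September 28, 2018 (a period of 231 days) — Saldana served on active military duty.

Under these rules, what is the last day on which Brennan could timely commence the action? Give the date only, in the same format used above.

The claim accrued on August 14, 2012 — the later of the August 4, 2008 act and the August 14, 2012 discovery.
6 years from August 14, 2012 is August 14, 2018.
The period was tolled for 231 days by the defendant's active military service (February 9, 2018 to September 28, 2018), pushing the deadline to April 2, 2019.

April 2, 2019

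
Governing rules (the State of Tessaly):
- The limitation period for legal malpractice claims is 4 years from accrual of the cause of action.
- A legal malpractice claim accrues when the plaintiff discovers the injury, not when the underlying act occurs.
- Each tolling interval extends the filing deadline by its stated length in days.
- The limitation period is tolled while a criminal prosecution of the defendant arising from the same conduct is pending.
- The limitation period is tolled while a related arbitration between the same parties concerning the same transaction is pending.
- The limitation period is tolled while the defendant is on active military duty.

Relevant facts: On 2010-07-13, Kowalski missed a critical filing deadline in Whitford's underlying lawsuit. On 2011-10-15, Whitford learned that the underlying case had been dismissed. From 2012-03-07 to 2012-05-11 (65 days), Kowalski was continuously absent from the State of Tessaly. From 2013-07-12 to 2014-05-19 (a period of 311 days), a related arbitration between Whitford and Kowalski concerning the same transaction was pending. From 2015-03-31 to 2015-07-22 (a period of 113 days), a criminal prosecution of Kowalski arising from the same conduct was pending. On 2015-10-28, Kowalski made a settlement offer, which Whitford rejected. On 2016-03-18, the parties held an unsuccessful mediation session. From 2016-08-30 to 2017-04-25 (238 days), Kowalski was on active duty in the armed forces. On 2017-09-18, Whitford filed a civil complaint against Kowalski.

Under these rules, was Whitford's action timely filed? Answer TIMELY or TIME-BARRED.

TIME-BARRED

Accrual is tied to discovery, so the period began on 2011-10-15 rather than on 2010-07-13 when the act occurred.
Adding the 4 years base period to 2011-10-15 gives a deadline of 2015-10-15, before any tolling.
The period was tolled for 311 days by the pending related arbitration (2013-07-12 to 2014-05-19), pushing the deadline to 2016-08-21.
The period was tolled for 113 days by the pending criminal prosecution (2015-03-31 to 2015-07-22), pushing the deadline to 2016-12-12.
The period was tolled for 238 days by the defendant's active military service (2016-08-30 to 2017-04-25), pushing the deadline to 2017-08-07.
The defendant's absence from the jurisdiction from 2012-03-07 to 2012-05-11 does not toll the period, because no stated rule makes the defendant's absence a tolling event.
Nothing else in the chronology tolls or restarts the period.
Whitford filed on 2017-09-18, after the 2017-08-07 deadline, so the action is time-barred.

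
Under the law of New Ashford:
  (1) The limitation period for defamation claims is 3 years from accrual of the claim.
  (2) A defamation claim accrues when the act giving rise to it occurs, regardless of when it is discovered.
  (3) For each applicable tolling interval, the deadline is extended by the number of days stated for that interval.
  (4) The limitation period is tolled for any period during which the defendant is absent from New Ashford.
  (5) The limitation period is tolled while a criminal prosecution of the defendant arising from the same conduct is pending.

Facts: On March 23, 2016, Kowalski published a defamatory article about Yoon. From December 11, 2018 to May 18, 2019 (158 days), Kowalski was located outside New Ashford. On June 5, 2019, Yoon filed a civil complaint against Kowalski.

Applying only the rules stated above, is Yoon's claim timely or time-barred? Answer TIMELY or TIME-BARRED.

The limitation period began to run on March 23, 2016.
Adding the 3 years base period to March 23, 2016 gives a deadline of March 23, 2019, before any tolling.
Because the defendant's absence from the jurisdiction ran from December 11, 2018 to May 18, 2019, the deadline is extended by 158 days to August 28, 2019.
Filing on June 5, 2019 beat the August 28, 2019 deadline — the action is timely.

TIMELY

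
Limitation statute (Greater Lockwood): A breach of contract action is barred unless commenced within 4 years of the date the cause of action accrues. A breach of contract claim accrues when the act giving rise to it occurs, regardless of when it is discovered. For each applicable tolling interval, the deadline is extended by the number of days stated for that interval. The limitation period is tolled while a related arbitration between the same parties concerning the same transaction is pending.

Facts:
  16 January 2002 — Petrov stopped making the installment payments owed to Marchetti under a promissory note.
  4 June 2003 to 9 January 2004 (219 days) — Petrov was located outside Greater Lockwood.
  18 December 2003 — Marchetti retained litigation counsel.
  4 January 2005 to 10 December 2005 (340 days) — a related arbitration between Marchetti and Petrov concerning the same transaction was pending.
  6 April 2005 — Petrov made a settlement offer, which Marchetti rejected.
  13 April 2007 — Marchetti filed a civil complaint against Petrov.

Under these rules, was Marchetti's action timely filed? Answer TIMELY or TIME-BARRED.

TIME-BARRED

The limitation period began to run on 16 January 2002.
4 years from 16 January 2002 is 16 January 2006.
The period was tolled for 340 days by the pending related arbitration (4 January 2005 to 10 December 2005), pushing the deadline to 22 December 2006.
The defendant's absence from the jurisdiction from 4 June 2003 to 9 January 2004 does not toll the period, because no stated rule makes the defendant's absence a tolling event.
The other events in the timeline have no effect on the limitation period under the stated rules.
The 13 April 2007 filing falls after the 22 December 2006 deadline; the claim is time-barred.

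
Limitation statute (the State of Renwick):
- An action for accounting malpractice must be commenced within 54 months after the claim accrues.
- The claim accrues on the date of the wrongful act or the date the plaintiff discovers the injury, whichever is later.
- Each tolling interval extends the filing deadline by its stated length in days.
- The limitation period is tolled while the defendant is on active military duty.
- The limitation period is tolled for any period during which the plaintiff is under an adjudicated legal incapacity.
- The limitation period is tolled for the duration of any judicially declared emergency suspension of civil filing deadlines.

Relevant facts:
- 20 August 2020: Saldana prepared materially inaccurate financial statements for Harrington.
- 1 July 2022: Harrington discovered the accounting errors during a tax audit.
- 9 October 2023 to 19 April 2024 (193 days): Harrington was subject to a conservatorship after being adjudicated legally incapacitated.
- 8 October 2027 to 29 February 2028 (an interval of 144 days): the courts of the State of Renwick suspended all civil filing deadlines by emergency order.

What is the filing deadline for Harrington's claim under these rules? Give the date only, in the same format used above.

Because discovery on 1 July 2022 post-dates the 20 August 2020 act, accrual under the later-of rule falls on 1 July 2022.
Adding the 54 months base period to 1 July 2022 gives a deadline of 1 January 2027, before any tolling.
The period was tolled for 193 days by the plaintiff's legal incapacity (9 October 2023 to 19 April 2024), pushing the deadline to 13 July 2027.
By the time the emergency suspension of filing deadlines began on 8 October 2027, the limitation period had already expired on 13 July 2027; that interval cannot revive it.

13 July 2027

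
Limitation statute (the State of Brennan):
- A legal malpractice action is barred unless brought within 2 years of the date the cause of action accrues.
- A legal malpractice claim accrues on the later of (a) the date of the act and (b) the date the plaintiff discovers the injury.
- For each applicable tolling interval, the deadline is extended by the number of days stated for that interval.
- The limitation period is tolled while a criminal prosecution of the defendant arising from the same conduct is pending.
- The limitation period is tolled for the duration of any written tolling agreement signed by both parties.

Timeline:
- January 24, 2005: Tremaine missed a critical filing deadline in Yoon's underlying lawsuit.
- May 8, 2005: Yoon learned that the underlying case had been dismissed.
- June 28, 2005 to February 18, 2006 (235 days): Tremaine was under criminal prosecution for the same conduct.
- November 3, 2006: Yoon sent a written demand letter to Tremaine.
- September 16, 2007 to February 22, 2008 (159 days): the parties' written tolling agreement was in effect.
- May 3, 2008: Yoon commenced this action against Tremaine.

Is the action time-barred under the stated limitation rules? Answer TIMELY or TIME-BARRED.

The claim accrued on May 8, 2005 — the later of the January 24, 2005 act and the May 8, 2005 discovery.
The untolled deadline — 2 years after May 8, 2005 — is May 8, 2007.
The pending criminal prosecution from June 28, 2005 to February 18, 2006 tolled the period for 235 days, extending the deadline to December 29, 2007.
The period was tolled for 159 days by the written tolling agreement (September 16, 2007 to February 22, 2008), pushing the deadline to June 5, 2008.
None of the other events listed affects the running of the period under the stated rules.
Filing on May 3, 2008 beat the June 5, 2008 deadline — the action is timely.

TIMELY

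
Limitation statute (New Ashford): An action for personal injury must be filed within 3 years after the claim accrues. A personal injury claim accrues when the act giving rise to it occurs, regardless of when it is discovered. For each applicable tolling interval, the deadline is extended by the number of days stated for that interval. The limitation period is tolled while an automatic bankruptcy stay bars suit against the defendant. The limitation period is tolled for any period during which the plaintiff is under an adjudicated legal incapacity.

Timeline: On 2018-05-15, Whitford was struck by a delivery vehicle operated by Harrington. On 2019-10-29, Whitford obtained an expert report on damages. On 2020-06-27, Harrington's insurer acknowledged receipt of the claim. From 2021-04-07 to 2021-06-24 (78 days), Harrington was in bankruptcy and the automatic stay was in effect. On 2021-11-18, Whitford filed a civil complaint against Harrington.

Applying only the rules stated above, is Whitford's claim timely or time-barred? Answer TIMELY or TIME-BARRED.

TIME-BARRED

The claim accrued on 2018-05-15, the date of the act.
3 years from 2018-05-15 is 2021-05-15.
The automatic bankruptcy stay from 2021-04-07 to 2021-06-24 tolled the period for 78 days, extending the deadline to 2021-08-01.
None of the other events listed affects the running of the period under the stated rules.
Filing on 2021-11-18 missed the 2021-08-01 deadline — the action is time-barred.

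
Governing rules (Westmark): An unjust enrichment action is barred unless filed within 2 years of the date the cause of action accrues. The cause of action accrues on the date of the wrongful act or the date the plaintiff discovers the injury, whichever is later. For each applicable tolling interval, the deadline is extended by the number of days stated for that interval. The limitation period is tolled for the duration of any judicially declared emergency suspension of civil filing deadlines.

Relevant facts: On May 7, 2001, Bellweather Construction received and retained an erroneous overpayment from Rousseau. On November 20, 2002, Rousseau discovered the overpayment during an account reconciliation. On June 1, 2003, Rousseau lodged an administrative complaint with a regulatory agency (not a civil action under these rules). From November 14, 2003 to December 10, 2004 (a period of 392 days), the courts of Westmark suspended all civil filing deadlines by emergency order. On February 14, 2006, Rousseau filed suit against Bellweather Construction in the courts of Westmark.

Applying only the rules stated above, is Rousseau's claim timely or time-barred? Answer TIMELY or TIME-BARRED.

The claim accrued on November 20, 2002 — the later of the May 7, 2001 act and the November 20, 2002 discovery.
The untolled deadline — 2 years after November 20, 2002 — is November 20, 2004.
Because the emergency suspension of filing deadlines ran from November 14, 2003 to December 10, 2004, the deadline is extended by 392 days to December 17, 2005.
Nothing else in the chronology tolls or restarts the period.
Filing on February 14, 2006 missed the December 17, 2005 deadline — the action is time-barred.

TIME-BARRED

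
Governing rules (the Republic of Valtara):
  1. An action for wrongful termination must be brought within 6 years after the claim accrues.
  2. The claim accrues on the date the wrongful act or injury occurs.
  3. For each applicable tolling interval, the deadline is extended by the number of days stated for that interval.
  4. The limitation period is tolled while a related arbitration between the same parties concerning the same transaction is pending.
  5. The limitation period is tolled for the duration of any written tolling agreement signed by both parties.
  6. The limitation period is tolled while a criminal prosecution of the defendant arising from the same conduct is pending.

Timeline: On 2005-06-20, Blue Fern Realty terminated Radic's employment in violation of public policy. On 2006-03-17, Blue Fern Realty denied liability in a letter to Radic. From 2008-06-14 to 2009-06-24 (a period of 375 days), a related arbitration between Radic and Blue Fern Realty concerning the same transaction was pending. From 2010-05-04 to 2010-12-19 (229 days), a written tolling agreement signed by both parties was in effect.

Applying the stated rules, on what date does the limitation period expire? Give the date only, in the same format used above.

2013-02-13

The claim accrued on 2005-06-20, when the wrongful act occurred.
6 years from 2005-06-20 is 2011-06-20.
The pending related arbitration from 2008-06-14 to 2009-06-24 tolled the period for 375 days, extending the deadline to 2012-06-29.
Because the written tolling agreement ran from 2010-05-04 to 2010-12-19, the deadline is extended by 229 days to 2013-02-13.
Nothing else in the chronology tolls or restarts the period.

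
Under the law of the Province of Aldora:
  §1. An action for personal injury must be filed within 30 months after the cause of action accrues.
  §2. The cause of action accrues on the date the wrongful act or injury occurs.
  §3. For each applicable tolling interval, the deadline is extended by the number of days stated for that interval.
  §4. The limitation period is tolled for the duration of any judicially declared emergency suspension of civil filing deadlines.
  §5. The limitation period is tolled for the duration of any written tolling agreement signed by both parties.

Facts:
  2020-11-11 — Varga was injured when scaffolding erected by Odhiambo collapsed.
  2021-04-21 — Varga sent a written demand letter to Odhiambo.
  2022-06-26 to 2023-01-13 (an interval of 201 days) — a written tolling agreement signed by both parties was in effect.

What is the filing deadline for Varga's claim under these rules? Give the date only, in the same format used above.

The cause of action accrued on 2020-11-11, the date of the act.
30 months from 2020-11-11 is 2023-05-11.
The written tolling agreement from 2022-06-26 to 2023-01-13 tolled the period for 201 days, extending the deadline to 2023-11-28.
The other events in the timeline have no effect on the limitation period under the stated rules.

2023-11-28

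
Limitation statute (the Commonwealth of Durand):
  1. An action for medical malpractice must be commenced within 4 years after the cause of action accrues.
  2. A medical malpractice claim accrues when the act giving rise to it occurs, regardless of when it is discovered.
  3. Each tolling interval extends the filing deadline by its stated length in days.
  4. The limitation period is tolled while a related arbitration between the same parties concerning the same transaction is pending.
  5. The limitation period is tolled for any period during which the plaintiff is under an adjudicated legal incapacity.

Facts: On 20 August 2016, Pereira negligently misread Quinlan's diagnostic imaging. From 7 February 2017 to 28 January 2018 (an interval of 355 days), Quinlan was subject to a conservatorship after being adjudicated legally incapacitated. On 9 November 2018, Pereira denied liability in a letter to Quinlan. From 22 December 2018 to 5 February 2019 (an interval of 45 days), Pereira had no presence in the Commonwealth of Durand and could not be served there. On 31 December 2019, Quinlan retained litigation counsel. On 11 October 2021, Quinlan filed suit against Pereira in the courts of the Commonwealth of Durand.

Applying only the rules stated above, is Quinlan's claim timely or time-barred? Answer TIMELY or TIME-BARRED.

The limitation period began to run on 20 August 2016.
4 years from 20 August 2016 is 20 August 2020.
The plaintiff's legal incapacity from 7 February 2017 to 28 January 2018 tolled the period for 355 days, extending the deadline to 10 August 2021.
Although the defendant's absence ran from 22 December 2018 to 5 February 2019, the stated rules do not make that a tolling event, so it is disregarded.
None of the other events listed affects the running of the period under the stated rules.
Filing on 11 October 2021 missed the 10 August 2021 deadline — the action is time-barred.

TIME-BARRED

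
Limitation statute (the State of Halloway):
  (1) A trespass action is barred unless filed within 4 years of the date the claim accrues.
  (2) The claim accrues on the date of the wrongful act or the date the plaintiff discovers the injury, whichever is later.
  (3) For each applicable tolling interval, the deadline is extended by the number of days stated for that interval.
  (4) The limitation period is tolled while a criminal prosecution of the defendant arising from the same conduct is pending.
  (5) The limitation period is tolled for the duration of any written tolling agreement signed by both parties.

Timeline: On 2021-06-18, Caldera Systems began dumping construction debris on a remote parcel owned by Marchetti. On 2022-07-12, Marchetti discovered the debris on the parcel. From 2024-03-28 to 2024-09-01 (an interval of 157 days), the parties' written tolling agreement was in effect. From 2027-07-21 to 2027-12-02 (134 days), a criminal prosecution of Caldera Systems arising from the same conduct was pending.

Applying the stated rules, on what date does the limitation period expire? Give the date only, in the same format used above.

Because discovery on 2022-07-12 post-dates the 2021-06-18 act, accrual under the later-of rule falls on 2022-07-12.
Adding the 4 years base period to 2022-07-12 gives a deadline of 2026-07-12, before any tolling.
The written tolling agreement from 2024-03-28 to 2024-09-01 tolled the period for 157 days, extending the deadline to 2026-12-16.
By the time the pending criminal prosecution began on 2027-07-21, the limitation period had already expired on 2026-12-16; that interval cannot revive it.

2026-12-16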